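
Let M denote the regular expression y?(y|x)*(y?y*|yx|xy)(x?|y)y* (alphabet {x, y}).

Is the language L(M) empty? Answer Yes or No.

The empty string ε matches the expression, so it belongs to L(M).
Since L(M) contains at least one string, it is not empty.

No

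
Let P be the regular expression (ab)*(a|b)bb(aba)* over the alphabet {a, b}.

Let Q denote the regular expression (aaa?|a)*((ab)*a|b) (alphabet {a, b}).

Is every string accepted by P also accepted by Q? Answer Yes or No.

No

The string abb is in L(P) but not in L(Q).
So L(P) ⊄ L(Q).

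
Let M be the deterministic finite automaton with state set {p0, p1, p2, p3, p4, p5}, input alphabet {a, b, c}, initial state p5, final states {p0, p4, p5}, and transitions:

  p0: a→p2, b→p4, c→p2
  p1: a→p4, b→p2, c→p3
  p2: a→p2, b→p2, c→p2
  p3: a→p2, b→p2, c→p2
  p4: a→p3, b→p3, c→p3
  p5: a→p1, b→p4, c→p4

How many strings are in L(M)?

The useful subgraph on states {p1, p4, p5} is acyclic, so L(M) is finite; the longest accepting path visits 3 useful states, giving maximum string length 2.
Counting accepting paths from p5 by length: 1 of length 0, 2 of length 1, 1 of length 2. Total 4.

4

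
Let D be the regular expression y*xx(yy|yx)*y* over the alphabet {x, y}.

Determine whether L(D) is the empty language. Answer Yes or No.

No

The string xx matches the expression, so it belongs to L(D).
Since L(D) contains at least one string, it is not empty.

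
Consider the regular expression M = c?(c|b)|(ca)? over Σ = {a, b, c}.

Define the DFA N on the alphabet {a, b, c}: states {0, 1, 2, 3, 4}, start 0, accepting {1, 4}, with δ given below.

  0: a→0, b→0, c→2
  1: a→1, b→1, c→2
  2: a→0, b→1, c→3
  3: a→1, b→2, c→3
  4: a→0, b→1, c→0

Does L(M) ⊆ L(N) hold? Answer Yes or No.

No

The empty string ε is in L(M) but not in L(N).
So L(M) ⊄ L(N).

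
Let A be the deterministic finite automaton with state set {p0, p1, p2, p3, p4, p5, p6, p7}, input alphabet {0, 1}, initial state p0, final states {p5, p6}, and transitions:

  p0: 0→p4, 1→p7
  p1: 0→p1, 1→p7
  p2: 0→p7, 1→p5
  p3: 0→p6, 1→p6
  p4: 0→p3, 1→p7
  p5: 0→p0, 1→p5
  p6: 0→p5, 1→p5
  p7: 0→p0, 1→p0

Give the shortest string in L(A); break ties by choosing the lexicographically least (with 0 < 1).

000

A breadth-first search from p0 reaches an accepting state first via the path p0 → p4 → p3 → p6 on input 000.
No string of length < 3 is accepted (BFS exhausts all shorter strings without reaching an accepting state), and 000 is the lexicographically least accepting string of length 3.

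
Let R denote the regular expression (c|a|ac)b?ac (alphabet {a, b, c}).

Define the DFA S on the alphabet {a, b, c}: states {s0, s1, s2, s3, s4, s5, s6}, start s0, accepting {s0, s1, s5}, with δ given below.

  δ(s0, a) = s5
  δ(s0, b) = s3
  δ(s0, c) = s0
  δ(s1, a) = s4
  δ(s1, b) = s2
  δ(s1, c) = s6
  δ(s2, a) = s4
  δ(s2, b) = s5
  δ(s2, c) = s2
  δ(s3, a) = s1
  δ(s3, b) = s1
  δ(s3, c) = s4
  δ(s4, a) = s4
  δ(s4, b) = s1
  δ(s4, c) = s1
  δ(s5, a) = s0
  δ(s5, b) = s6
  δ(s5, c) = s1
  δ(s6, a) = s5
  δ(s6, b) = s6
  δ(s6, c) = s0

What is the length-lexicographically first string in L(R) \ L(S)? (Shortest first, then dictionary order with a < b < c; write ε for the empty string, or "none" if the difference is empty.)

The string cbac is accepted by R but not by S.
No shorter string lies in the difference, and cbac is the lexicographically first length-4 string in L(R) \ L(S).

cbac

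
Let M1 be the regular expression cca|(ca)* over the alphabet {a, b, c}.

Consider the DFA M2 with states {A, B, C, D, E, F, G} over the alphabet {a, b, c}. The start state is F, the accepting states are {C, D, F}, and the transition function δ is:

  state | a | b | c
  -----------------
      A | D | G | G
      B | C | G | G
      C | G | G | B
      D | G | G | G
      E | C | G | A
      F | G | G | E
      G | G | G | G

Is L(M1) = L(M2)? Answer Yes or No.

Yes

Converting the expression M1 to a DFA (subset construction, then merging equivalent states) gives the minimal DFA with states {r0, r1, r2, r3, r4, r5, r6}, start state r0, accepting states {r0, r3, r6} and transitions r0: a→r1, b→r1, c→r2; r1: a→r1, b→r1, c→r1; r2: a→r3, b→r1, c→r4; r3: a→r1, b→r1, c→r5; r4: a→r6, b→r1, c→r1; r5: a→r3, b→r1, c→r1; r6: a→r1, b→r1, c→r1.
Exploring the product automaton M1 × M2 from the start pair (r0, F), following both machines on each input symbol, reaches 7 state pairs: (r0, F), (r1, G), (r2, E), (r3, C), (r4, A), (r5, B), (r6, D).
M1 accepts in {r0, r3, r6} and M2 accepts in {C, D, F}. In every reachable pair the two components are either both accepting — (r0, F), (r3, C), (r6, D) — or both non-accepting, so no string is accepted by exactly one of the machines: L(M1) \ L(M2) and L(M2) \ L(M1) are both empty.
Hence every string is accepted by M1 iff it is accepted by M2, and the two languages coincide.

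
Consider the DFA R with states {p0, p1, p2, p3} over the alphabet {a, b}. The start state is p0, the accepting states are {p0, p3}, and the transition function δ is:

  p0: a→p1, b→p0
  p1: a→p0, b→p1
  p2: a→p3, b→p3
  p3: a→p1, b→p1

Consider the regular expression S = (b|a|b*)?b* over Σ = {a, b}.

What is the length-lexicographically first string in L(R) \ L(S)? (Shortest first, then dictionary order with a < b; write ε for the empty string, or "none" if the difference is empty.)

The string aa is accepted by R but not by S.
No shorter string lies in the difference, and aa is the lexicographically first length-2 string in L(R) \ L(S).

aa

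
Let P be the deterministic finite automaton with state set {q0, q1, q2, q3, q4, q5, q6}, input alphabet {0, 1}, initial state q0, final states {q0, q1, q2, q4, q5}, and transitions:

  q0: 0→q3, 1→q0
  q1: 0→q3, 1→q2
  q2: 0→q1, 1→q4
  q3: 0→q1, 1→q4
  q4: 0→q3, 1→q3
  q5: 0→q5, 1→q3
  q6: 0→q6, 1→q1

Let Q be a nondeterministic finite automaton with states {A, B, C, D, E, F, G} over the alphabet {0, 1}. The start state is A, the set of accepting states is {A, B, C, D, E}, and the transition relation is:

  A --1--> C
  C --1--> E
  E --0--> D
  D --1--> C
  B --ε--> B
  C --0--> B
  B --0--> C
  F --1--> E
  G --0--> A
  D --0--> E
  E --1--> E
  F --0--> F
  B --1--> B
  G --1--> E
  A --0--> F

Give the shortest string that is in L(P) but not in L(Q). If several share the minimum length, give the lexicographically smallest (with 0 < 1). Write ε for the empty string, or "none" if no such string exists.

00

The string 00 is accepted by P but not by Q.
No shorter string lies in the difference, and 00 is the lexicographically first length-2 string in L(P) \ L(Q).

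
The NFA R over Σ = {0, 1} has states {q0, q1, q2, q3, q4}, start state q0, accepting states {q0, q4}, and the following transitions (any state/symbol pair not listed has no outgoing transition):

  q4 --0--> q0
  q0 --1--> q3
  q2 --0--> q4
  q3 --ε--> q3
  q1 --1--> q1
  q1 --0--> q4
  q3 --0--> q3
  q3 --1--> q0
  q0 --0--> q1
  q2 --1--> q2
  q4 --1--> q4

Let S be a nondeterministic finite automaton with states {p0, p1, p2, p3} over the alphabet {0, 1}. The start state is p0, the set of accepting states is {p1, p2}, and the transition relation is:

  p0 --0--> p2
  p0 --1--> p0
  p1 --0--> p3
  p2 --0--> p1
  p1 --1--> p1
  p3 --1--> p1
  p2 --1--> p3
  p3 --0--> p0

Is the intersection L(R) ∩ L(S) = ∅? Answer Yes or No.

No

The string 00 is accepted by both R and S.
Hence L(R) ∩ L(S) ≠ ∅.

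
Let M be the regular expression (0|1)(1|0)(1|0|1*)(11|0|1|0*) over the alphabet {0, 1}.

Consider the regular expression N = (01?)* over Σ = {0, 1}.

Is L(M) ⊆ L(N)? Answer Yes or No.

The string 10 is in L(M) but not in L(N).
So L(M) ⊄ L(N).

No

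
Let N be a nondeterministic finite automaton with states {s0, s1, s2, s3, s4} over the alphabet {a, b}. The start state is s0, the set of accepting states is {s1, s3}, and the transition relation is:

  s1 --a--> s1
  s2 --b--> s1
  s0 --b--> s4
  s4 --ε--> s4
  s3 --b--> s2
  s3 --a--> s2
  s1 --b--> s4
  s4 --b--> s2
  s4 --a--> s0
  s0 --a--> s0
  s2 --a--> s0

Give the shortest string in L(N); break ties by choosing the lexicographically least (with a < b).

A breadth-first search from s0 reaches an accepting state first via the path s0 → s4 → s2 → s1 on input bbb.
No string of length < 3 is accepted (BFS exhausts all shorter strings without reaching an accepting state), and bbb is the lexicographically least accepting string of length 3.

bbb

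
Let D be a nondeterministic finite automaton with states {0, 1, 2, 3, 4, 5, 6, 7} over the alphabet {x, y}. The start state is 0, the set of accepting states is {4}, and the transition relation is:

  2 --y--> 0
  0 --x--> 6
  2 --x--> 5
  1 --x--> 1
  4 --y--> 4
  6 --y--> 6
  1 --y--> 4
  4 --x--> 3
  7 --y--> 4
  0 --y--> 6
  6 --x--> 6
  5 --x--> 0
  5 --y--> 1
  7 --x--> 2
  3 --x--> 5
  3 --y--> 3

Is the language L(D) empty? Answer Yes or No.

Yes

The states reachable from the start state are {0, 6}.
None of the accepting states {4} is reachable, so no string is accepted and L(D) = ∅.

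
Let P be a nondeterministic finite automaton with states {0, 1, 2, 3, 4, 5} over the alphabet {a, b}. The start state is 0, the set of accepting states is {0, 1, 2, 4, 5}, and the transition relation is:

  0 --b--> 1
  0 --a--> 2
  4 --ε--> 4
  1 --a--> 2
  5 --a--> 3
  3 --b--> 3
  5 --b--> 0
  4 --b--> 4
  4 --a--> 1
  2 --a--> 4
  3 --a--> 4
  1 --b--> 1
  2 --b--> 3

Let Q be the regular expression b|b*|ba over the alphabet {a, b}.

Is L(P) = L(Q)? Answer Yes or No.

The string a is accepted by P but rejected by Q.
So L(P) ≠ L(Q).

No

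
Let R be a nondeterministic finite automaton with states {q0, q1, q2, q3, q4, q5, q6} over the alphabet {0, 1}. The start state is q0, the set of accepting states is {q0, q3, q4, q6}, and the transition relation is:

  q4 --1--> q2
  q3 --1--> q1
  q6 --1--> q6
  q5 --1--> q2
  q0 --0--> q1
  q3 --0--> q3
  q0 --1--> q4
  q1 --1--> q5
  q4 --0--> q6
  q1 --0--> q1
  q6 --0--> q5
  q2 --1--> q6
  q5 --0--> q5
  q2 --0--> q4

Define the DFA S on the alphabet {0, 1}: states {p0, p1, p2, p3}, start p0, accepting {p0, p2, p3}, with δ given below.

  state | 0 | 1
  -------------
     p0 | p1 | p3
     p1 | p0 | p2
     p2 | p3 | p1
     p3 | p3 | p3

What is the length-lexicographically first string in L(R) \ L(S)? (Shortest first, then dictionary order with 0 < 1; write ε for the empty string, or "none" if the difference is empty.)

The string 01100 is accepted by R but not by S.
No shorter string lies in the difference, and 01100 is the lexicographically first length-5 string in L(R) \ L(S).

01100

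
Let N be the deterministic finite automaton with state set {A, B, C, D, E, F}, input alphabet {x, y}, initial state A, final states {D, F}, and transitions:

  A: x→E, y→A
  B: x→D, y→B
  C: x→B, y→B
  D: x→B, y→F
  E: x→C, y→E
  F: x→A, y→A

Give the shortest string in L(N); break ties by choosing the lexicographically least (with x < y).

xxxx

A breadth-first search from A reaches an accepting state first via the path A → E → C → B → D on input xxxx.
No string of length < 4 is accepted (BFS exhausts all shorter strings without reaching an accepting state), and xxxx is the lexicographically least accepting string of length 4.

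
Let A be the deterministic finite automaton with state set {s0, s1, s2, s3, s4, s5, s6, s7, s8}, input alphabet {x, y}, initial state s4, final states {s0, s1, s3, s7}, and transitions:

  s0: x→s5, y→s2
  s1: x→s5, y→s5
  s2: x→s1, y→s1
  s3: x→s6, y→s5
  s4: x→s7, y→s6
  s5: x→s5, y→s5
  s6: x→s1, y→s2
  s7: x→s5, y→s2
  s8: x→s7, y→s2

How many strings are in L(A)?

6

The useful subgraph on states {s1, s2, s4, s6, s7} is acyclic, so L(A) is finite; the longest accepting path visits 4 useful states, giving maximum string length 3.
Counting accepting paths from s4 by length: 1 of length 1, 1 of length 2, 4 of length 3. Total 6.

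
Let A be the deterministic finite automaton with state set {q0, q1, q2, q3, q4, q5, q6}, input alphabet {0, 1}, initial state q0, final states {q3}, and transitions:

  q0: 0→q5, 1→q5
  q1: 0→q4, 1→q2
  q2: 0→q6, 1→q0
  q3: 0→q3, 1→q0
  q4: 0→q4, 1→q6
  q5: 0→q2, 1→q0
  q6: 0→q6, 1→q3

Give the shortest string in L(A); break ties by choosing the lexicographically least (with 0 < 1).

0001

A breadth-first search from q0 reaches an accepting state first via the path q0 → q5 → q2 → q6 → q3 on input 0001.
No string of length < 4 is accepted (BFS exhausts all shorter strings without reaching an accepting state), and 0001 is the lexicographically least accepting string of length 4.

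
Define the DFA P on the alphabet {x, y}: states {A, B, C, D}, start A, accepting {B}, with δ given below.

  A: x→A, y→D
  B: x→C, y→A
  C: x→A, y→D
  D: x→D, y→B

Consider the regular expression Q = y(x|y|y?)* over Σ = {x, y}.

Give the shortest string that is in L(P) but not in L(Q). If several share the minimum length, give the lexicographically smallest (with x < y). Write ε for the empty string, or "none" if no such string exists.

The string xyy is accepted by P but not by Q.
No shorter string lies in the difference, and xyy is the lexicographically first length-3 string in L(P) \ L(Q).

xyy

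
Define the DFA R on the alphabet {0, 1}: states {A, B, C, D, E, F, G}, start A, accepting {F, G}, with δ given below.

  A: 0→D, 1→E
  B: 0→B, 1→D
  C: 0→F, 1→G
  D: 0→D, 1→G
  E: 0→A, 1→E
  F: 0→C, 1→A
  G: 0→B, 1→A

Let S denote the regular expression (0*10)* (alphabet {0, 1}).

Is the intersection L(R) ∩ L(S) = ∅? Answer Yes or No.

Converting the expression S to a DFA (subset construction, then merging equivalent states) gives the minimal DFA with states {s0, s1, s2, s3}, start state s0, accepting states {s0} and transitions s0: 0→s1, 1→s2; s1: 0→s1, 1→s2; s2: 0→s0, 1→s3; s3: 0→s3, 1→s3.
Exploring the product automaton R × S from the start pair (A, s0), following both machines on each input symbol, reaches 13 state pairs: (A, s0), (D, s1), (E, s2), (G, s2), (E, s3), (B, s0), (A, s3), (B, s1), (D, s2), (D, s3), (D, s0), (G, s3), (B, s3).
R accepts in {F, G} and S accepts in {s0}; no reachable pair has both components accepting, so no string drives both machines to acceptance simultaneously and L(R) ∩ L(S) = ∅.
So no string is accepted by both, and the intersection is empty.

Yes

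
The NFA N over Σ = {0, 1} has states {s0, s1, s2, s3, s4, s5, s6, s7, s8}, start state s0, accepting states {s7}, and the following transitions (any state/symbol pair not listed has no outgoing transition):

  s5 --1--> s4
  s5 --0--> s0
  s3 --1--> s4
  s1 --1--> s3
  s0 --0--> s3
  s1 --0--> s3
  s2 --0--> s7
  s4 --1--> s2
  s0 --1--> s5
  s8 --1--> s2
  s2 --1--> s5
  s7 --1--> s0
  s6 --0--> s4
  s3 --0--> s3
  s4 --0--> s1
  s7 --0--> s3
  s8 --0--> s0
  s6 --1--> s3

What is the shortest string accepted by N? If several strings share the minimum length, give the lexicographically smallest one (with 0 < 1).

A breadth-first search from s0 reaches an accepting state first via the path s0 → s3 → s4 → s2 → s7 on input 0110.
No string of length < 4 is accepted (BFS exhausts all shorter strings without reaching an accepting state), and 0110 is the lexicographically least accepting string of length 4.

0110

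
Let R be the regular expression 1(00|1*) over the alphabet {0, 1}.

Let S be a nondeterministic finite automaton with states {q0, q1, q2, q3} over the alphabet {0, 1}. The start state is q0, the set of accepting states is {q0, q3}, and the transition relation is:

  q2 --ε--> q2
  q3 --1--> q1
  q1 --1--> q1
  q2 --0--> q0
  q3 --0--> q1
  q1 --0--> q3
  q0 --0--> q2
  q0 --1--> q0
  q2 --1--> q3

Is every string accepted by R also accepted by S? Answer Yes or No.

Converting the expression R to a DFA (subset construction, then merging equivalent states) gives the minimal DFA with states {r0, r1, r2, r3, r4, r5}, start state r0, accepting states {r2, r4, r5} and transitions r0: 0→r1, 1→r2; r1: 0→r1, 1→r1; r2: 0→r3, 1→r4; r3: 0→r5, 1→r1; r4: 0→r1, 1→r4; r5: 0→r1, 1→r1.
Exploring the product automaton R × S from the start pair (r0, q0), following both machines on each input symbol, reaches 9 state pairs: (r0, q0), (r1, q2), (r2, q0), (r1, q0), (r1, q3), (r3, q2), (r4, q0), (r1, q1), (r5, q0).
R accepts in {r2, r4, r5} and S accepts in {q0, q3}. The reachable pairs whose R-component is accepting are (r2, q0), (r4, q0), (r5, q0); in each of them the S-component is accepting too, so the product for L(R) \ L(S) (R-component accepting, S-component rejecting) has no reachable accepting pair and the difference is empty.
Hence every string in L(R) is also in L(S).

Yes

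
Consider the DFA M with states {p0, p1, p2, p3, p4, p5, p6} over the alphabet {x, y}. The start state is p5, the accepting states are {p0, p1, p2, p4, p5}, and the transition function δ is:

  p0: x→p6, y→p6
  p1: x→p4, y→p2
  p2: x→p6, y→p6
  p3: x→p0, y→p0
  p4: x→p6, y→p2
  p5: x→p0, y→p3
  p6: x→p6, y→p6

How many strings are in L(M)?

The useful subgraph on states {p0, p3, p5} is acyclic, so L(M) is finite; the longest accepting path visits 3 useful states, giving maximum string length 2.
Counting accepting paths from p5 by length: 1 of length 0, 1 of length 1, 2 of length 2. Total 4.

4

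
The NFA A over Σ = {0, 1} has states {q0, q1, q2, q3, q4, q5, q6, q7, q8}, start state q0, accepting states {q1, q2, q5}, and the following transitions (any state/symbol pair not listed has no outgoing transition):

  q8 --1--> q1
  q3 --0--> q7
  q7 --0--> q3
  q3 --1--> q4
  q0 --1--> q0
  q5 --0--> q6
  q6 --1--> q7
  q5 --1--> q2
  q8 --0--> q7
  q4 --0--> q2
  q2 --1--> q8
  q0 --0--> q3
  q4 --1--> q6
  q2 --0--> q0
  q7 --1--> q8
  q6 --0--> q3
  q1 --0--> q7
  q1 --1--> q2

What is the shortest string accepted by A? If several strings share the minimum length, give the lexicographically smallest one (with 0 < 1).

A breadth-first search from q0 reaches an accepting state first via the path q0 → q3 → q4 → q2 on input 010.
No string of length < 3 is accepted (BFS exhausts all shorter strings without reaching an accepting state), and 010 is the lexicographically least accepting string of length 3.

010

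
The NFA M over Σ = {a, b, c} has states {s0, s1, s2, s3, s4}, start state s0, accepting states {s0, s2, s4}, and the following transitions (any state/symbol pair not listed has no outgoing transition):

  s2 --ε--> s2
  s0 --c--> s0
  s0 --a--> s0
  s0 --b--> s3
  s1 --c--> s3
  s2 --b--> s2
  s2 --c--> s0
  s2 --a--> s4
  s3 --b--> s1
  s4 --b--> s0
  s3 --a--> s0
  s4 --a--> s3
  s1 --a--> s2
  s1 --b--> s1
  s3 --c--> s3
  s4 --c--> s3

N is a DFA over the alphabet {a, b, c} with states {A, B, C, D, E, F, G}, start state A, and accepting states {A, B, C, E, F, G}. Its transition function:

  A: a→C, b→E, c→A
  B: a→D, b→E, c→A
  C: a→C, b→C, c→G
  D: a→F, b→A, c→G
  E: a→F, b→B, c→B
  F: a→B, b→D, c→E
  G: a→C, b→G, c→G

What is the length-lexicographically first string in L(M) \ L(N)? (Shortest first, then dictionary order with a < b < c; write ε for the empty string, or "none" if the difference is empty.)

The string bba is accepted by M but not by N.
No shorter string lies in the difference, and bba is the lexicographically first length-3 string in L(M) \ L(N).

bba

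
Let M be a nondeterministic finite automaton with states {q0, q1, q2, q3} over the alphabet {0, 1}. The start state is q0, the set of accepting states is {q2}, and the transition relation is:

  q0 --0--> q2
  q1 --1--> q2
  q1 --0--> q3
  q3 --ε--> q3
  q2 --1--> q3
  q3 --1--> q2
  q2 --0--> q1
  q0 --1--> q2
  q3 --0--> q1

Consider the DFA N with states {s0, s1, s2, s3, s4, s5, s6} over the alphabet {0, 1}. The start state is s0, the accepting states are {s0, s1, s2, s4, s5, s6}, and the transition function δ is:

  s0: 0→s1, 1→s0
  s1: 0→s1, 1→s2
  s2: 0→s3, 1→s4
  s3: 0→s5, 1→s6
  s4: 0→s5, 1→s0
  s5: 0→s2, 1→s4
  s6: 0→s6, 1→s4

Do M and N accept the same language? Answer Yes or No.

No

The empty string ε is accepted by N but rejected by M.
So L(M) ≠ L(N).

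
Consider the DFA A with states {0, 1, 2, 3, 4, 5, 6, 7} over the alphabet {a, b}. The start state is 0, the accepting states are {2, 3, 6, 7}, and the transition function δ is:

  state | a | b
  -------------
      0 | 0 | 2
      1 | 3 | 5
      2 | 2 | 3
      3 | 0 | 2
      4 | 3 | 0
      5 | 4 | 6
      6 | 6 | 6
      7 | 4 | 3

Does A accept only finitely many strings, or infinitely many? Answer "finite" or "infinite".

State 0 is reachable from the start and can reach an accepting state, and it lies on the cycle 0 → 0.
Traversing that cycle any number of times yields accepted strings of unbounded length, so the language is infinite.

infinite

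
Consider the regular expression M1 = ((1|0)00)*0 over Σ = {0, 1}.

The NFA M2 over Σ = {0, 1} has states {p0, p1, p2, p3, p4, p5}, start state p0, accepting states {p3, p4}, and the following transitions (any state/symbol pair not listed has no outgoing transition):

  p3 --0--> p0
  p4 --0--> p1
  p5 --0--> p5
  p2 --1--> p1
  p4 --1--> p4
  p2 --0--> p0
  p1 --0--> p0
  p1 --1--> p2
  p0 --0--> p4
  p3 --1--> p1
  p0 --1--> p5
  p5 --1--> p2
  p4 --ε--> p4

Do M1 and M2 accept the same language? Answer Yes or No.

No

The string 1000 is accepted by M1 but rejected by M2.
So L(M1) ≠ L(M2).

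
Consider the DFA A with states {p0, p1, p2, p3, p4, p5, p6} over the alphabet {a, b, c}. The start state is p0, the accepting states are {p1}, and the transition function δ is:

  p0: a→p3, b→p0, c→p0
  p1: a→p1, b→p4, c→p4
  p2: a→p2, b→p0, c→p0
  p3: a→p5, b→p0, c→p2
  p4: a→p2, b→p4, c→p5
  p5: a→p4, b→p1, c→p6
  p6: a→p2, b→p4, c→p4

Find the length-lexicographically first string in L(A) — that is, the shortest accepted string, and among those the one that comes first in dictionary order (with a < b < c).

A breadth-first search from p0 reaches an accepting state first via the path p0 → p3 → p5 → p1 on input aab.
No string of length < 3 is accepted (BFS exhausts all shorter strings without reaching an accepting state), and aab is the lexicographically least accepting string of length 3.

aab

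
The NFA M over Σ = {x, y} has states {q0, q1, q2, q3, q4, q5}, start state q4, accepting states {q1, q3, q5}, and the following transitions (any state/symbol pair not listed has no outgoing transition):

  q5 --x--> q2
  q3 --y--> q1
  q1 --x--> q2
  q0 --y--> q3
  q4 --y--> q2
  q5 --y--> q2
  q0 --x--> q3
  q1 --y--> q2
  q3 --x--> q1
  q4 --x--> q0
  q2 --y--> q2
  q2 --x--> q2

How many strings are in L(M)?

The useful subgraph on states {q0, q1, q3, q4} is acyclic, so L(M) is finite; the longest accepting path visits 4 useful states, giving maximum string length 3.
Counting accepting paths from q4 by length: 2 of length 2, 4 of length 3. Total 6.

6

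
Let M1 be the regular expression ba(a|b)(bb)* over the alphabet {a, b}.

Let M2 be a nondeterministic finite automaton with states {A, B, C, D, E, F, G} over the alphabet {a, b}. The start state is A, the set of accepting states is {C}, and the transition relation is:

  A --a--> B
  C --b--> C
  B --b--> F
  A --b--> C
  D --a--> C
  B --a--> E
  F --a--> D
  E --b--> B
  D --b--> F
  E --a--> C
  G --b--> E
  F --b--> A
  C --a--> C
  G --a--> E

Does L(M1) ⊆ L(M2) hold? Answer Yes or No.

Yes

Converting the expression M1 to a DFA (subset construction, then merging equivalent states) gives the minimal DFA with states {r0, r1, r2, r3, r4, r5}, start state r0, accepting states {r4} and transitions r0: a→r1, b→r2; r1: a→r1, b→r1; r2: a→r3, b→r1; r3: a→r4, b→r4; r4: a→r1, b→r5; r5: a→r1, b→r4.
Exploring the product automaton M1 × M2 from the start pair (r0, A), following both machines on each input symbol, reaches 11 state pairs: (r0, A), (r1, B), (r2, C), (r1, E), (r1, F), (r3, C), (r1, C), (r1, D), (r1, A), (r4, C), (r5, C).
M1 accepts in {r4} and M2 accepts in {C}. The reachable pairs whose M1-component is accepting are (r4, C); in each of them the M2-component is accepting too, so the product for L(M1) \ L(M2) (M1-component accepting, M2-component rejecting) has no reachable accepting pair and the difference is empty.
Hence every string in L(M1) is also in L(M2).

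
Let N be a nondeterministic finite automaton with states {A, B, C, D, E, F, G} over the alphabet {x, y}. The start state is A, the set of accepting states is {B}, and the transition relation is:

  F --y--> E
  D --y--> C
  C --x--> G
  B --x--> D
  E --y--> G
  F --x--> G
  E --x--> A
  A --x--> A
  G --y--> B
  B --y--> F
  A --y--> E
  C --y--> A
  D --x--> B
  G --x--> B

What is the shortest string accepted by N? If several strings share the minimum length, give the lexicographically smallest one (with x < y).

A breadth-first search from A reaches an accepting state first via the path A → E → G → B on input yyx.
No string of length < 3 is accepted (BFS exhausts all shorter strings without reaching an accepting state), and yyx is the lexicographically least accepting string of length 3.

yyx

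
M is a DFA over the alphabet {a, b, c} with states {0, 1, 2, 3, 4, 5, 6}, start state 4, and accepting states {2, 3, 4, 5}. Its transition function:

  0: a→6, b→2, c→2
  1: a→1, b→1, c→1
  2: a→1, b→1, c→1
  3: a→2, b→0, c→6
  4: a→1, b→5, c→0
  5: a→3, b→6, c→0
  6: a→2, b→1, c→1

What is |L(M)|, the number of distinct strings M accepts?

The useful subgraph on states {0, 2, 3, 4, 5, 6} is acyclic, so L(M) is finite; the longest accepting path visits 6 useful states, giving maximum string length 5.
Counting accepting paths from 4 by length: 1 of length 0, 1 of length 1, 3 of length 2, 5 of length 3, 4 of length 4, 1 of length 5. Total 15.

15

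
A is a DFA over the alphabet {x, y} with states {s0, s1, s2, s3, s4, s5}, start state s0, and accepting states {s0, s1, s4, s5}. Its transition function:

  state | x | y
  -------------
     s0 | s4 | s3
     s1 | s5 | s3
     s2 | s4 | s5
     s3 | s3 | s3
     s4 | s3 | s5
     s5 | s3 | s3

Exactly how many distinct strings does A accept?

3

The useful subgraph on states {s0, s4, s5} is acyclic, so L(A) is finite; the longest accepting path visits 3 useful states, giving maximum string length 2.
Counting accepting paths from s0 by length: 1 of length 0, 1 of length 1, 1 of length 2. Total 3.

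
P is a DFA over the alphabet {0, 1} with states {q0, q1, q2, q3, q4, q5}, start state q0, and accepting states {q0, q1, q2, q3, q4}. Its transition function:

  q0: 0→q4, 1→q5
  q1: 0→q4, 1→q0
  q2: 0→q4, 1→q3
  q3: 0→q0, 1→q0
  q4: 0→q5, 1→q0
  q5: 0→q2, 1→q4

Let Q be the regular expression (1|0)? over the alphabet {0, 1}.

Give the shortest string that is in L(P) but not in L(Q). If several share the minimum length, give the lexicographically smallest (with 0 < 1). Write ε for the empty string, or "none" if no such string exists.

The string 01 is accepted by P but not by Q.
No shorter string lies in the difference, and 01 is the lexicographically first length-2 string in L(P) \ L(Q).

01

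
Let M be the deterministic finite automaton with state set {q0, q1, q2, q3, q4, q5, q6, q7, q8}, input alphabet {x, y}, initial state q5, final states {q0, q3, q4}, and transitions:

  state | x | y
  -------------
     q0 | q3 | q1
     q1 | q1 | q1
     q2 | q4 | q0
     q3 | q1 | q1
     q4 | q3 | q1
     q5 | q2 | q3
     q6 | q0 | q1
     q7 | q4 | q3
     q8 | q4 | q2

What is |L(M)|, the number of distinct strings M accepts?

5

The useful subgraph on states {q0, q2, q3, q4, q5} is acyclic, so L(M) is finite; the longest accepting path visits 4 useful states, giving maximum string length 3.
Counting accepting paths from q5 by length: 1 of length 1, 2 of length 2, 2 of length 3. Total 5.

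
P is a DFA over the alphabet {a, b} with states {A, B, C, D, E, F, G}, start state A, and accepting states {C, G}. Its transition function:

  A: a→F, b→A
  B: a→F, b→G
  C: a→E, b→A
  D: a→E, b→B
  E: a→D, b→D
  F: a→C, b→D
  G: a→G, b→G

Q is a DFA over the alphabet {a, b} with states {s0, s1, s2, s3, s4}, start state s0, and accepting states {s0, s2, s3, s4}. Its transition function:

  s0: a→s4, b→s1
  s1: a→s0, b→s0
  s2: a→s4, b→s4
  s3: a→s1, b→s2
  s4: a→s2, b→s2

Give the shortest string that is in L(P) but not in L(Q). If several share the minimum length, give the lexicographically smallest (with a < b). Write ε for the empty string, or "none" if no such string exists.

babbb

The string babbb is accepted by P but not by Q.
No shorter string lies in the difference, and babbb is the lexicographically first length-5 string in L(P) \ L(Q).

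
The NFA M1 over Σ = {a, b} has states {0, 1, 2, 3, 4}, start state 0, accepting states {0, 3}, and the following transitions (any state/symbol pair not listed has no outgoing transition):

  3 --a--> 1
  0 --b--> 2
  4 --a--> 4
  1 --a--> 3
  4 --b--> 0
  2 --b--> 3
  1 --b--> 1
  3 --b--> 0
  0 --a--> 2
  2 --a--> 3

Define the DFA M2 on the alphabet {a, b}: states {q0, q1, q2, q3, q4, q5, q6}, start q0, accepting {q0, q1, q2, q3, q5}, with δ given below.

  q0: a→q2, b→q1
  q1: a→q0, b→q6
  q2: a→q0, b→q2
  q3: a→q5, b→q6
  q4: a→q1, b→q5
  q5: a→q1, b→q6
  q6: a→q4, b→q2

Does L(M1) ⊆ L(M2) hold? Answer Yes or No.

The string bb is in L(M1) but not in L(M2).
So L(M1) ⊄ L(M2).

No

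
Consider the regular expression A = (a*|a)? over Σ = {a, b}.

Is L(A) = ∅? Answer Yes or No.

The empty string ε matches the expression, so it belongs to L(A).
Since L(A) contains at least one string, it is not empty.

No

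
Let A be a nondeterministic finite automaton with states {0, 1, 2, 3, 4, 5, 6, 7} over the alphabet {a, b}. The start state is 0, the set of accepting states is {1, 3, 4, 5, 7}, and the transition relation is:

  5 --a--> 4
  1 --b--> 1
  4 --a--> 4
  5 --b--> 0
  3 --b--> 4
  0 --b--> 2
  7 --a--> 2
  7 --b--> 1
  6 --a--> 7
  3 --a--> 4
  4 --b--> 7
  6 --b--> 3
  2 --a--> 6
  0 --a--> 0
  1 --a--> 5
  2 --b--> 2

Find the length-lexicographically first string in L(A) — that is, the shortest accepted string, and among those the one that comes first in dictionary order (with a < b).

A breadth-first search from 0 reaches an accepting state first via the path 0 → 2 → 6 → 7 on input baa.
No string of length < 3 is accepted (BFS exhausts all shorter strings without reaching an accepting state), and baa is the lexicographically least accepting string of length 3.

baa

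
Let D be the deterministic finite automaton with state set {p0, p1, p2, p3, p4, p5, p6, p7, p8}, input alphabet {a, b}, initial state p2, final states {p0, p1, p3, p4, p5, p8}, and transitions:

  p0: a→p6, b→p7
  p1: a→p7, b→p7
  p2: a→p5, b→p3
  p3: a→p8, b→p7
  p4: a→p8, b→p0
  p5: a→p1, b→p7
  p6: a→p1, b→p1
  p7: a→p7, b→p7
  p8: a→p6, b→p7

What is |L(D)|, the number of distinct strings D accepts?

6

The useful subgraph on states {p1, p2, p3, p5, p6, p8} is acyclic, so L(D) is finite; the longest accepting path visits 5 useful states, giving maximum string length 4.
Counting accepting paths from p2 by length: 2 of length 1, 2 of length 2, 2 of length 4. Total 6.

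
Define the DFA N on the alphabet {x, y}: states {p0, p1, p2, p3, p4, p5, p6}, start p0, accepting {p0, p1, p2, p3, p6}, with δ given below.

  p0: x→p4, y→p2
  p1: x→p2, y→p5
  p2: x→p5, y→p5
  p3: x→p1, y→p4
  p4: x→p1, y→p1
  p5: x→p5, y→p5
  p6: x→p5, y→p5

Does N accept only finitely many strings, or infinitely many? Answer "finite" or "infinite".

finite

The useful states (reachable from p0 and able to reach an accepting state) are {p0, p1, p2, p4}.
Restricted to these states the transition graph has no cycle, so every accepting path has bounded length and L is finite.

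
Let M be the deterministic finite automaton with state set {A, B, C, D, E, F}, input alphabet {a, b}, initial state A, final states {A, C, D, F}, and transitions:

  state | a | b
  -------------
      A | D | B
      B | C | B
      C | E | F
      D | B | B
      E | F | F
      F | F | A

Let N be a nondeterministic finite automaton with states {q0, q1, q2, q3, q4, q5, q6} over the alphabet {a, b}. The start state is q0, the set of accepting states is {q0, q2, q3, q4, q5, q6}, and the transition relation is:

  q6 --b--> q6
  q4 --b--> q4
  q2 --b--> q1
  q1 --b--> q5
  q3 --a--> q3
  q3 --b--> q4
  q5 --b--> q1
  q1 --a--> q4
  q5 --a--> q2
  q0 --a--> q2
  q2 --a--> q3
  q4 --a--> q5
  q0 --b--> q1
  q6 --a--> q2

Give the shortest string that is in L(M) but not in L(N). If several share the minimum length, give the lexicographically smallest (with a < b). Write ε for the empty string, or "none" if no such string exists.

baab

The string baab is accepted by M but not by N.
No shorter string lies in the difference, and baab is the lexicographically first length-4 string in L(M) \ L(N).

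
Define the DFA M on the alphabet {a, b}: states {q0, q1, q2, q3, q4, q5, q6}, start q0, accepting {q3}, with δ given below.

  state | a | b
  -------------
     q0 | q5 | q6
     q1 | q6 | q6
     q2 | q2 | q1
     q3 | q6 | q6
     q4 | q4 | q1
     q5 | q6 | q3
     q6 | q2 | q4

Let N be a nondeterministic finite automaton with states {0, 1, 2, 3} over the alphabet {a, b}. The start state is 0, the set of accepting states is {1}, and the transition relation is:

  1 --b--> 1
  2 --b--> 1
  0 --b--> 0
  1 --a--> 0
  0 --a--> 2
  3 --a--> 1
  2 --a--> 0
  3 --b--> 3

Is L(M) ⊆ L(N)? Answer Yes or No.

Yes

Exploring the product automaton M × N from the start pair (q0, 0), following both machines on each input symbol, reaches 13 state pairs: (q0, 0), (q5, 2), (q6, 0), (q3, 1), (q2, 2), (q4, 0), (q6, 1), (q2, 0), (q1, 1), (q4, 2), (q1, 0), (q4, 1), (q6, 2).
M accepts in {q3} and N accepts in {1}. The reachable pairs whose M-component is accepting are (q3, 1); in each of them the N-component is accepting too, so the product for L(M) \ L(N) (M-component accepting, N-component rejecting) has no reachable accepting pair and the difference is empty.
Hence every string in L(M) is also in L(N).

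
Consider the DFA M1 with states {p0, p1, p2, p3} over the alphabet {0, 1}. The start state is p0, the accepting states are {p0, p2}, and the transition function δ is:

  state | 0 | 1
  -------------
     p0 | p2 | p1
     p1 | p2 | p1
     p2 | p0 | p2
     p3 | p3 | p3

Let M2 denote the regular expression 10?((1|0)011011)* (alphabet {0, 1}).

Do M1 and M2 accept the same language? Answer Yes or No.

The empty string ε is accepted by M1 but rejected by M2.
So L(M1) ≠ L(M2).

No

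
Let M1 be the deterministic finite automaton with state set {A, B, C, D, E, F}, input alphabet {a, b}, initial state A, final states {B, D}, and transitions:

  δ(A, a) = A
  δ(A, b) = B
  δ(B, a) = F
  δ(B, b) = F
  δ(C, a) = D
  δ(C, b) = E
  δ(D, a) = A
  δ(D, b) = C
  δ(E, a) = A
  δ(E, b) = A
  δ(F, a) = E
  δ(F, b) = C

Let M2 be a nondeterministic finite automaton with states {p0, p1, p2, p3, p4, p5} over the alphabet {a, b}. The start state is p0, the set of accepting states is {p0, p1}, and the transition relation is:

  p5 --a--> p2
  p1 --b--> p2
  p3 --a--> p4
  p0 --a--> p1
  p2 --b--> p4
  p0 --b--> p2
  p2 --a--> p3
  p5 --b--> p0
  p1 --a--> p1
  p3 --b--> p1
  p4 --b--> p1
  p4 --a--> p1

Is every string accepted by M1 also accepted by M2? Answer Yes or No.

The string b is in L(M1) but not in L(M2).
So L(M1) ⊄ L(M2).

No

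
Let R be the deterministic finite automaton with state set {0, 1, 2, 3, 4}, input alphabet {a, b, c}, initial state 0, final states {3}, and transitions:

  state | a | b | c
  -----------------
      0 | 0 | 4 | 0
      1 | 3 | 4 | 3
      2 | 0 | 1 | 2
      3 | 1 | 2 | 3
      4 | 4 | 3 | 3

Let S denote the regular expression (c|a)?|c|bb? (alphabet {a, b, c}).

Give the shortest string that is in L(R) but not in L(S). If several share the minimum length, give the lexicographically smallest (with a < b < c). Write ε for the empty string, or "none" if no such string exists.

The string bc is accepted by R but not by S.
No shorter string lies in the difference, and bc is the lexicographically first length-2 string in L(R) \ L(S).

bc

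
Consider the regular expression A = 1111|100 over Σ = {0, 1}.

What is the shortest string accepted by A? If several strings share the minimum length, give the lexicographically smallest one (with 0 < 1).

100

By inspection of the expression, no string of length less than 3 matches, and 100 is the lexicographically first match of length 3.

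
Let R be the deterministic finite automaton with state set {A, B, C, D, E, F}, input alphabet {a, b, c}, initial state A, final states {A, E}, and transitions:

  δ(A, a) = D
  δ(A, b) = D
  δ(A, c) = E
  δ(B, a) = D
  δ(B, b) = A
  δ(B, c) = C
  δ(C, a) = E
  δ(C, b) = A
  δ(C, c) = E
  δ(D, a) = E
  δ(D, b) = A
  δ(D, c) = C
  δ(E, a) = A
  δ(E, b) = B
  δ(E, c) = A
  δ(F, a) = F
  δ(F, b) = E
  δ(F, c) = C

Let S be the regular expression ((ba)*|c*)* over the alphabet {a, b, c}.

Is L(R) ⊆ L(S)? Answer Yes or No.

The string aa is in L(R) but not in L(S).
So L(R) ⊄ L(S).

No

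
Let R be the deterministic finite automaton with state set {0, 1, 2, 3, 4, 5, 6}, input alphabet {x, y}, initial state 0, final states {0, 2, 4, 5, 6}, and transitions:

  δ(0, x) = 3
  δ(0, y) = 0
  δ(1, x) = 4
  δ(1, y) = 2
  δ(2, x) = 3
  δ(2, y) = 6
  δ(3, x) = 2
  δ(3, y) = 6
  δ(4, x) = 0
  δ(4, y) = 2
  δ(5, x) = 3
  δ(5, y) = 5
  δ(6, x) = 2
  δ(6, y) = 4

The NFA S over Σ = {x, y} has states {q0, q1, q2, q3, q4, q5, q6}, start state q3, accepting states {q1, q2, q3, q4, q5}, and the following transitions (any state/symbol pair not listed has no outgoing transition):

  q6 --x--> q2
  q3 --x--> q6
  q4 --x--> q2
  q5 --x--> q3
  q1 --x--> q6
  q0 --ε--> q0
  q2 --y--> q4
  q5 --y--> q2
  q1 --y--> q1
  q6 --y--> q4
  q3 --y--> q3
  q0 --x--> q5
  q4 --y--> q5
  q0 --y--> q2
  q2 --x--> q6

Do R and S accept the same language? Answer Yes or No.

Exploring the product automaton R × S from the start pair (0, q3), following both machines on each input symbol, reaches 5 state pairs: (0, q3), (3, q6), (2, q2), (6, q4), (4, q5).
R accepts in {0, 2, 4, 5, 6} and S accepts in {q1, q2, q3, q4, q5}. In every reachable pair the two components are either both accepting — (0, q3), (2, q2), (6, q4), (4, q5) — or both non-accepting, so no string is accepted by exactly one of the machines: L(R) \ L(S) and L(S) \ L(R) are both empty.
Hence every string is accepted by R iff it is accepted by S, and the two languages coincide.

Yes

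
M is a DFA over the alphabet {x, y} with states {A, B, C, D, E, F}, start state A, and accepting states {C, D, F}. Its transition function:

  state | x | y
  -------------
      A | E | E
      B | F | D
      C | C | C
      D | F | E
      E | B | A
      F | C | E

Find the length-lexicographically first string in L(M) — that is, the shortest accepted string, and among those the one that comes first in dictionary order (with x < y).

A breadth-first search from A reaches an accepting state first via the path A → E → B → F on input xxx.
No string of length < 3 is accepted (BFS exhausts all shorter strings without reaching an accepting state), and xxx is the lexicographically least accepting string of length 3.

xxx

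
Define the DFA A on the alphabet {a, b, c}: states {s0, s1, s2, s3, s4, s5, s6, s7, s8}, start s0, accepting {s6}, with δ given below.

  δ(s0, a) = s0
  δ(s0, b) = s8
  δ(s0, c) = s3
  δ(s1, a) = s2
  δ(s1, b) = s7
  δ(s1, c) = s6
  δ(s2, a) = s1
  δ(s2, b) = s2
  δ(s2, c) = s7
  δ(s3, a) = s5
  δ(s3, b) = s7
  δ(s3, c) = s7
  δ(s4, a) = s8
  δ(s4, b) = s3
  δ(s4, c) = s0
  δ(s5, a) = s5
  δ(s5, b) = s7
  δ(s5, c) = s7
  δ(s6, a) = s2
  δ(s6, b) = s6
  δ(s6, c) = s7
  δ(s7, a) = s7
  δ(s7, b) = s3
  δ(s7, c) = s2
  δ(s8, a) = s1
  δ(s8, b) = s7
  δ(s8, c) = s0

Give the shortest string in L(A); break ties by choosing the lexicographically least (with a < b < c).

bac

A breadth-first search from s0 reaches an accepting state first via the path s0 → s8 → s1 → s6 on input bac.
No string of length < 3 is accepted (BFS exhausts all shorter strings without reaching an accepting state), and bac is the lexicographically least accepting string of length 3.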